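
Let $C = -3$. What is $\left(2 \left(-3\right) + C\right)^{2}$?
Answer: $81$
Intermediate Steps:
$\left(2 \left(-3\right) + C\right)^{2} = \left(2 \left(-3\right) - 3\right)^{2} = \left(-6 - 3\right)^{2} = \left(-9\right)^{2} = 81$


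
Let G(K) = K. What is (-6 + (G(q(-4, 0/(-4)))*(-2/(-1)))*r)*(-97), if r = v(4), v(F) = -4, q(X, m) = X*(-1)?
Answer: 3686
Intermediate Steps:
q(X, m) = -X
r = -4
(-6 + (G(q(-4, 0/(-4)))*(-2/(-1)))*r)*(-97) = (-6 + ((-1*(-4))*(-2/(-1)))*(-4))*(-97) = (-6 + (4*(-2*(-1)))*(-4))*(-97) = (-6 + (4*2)*(-4))*(-97) = (-6 + 8*(-4))*(-97) = (-6 - 32)*(-97) = -38*(-97) = 3686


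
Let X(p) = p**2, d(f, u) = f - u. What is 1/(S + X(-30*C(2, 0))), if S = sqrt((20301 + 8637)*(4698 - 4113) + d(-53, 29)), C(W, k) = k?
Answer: sqrt(4232162)/8464324 ≈ 0.00024305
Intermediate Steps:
S = 2*sqrt(4232162) (S = sqrt((20301 + 8637)*(4698 - 4113) + (-53 - 1*29)) = sqrt(28938*585 + (-53 - 29)) = sqrt(16928730 - 82) = sqrt(16928648) = 2*sqrt(4232162) ≈ 4114.4)
1/(S + X(-30*C(2, 0))) = 1/(2*sqrt(4232162) + (-30*0)**2) = 1/(2*sqrt(4232162) + 0**2) = 1/(2*sqrt(4232162) + 0) = 1/(2*sqrt(4232162)) = sqrt(4232162)/8464324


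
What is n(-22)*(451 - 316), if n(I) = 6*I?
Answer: -17820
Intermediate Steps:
n(-22)*(451 - 316) = (6*(-22))*(451 - 316) = -132*135 = -17820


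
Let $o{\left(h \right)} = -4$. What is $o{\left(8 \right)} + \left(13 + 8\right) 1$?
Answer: $17$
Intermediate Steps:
$o{\left(8 \right)} + \left(13 + 8\right) 1 = -4 + \left(13 + 8\right) 1 = -4 + 21 \cdot 1 = -4 + 21 = 17$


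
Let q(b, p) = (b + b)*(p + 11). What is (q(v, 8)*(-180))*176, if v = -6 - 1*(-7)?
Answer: -1203840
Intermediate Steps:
v = 1 (v = -6 + 7 = 1)
q(b, p) = 2*b*(11 + p) (q(b, p) = (2*b)*(11 + p) = 2*b*(11 + p))
(q(v, 8)*(-180))*176 = ((2*1*(11 + 8))*(-180))*176 = ((2*1*19)*(-180))*176 = (38*(-180))*176 = -6840*176 = -1203840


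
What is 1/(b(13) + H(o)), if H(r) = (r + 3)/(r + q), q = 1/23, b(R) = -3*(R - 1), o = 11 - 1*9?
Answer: -47/1577 ≈ -0.029803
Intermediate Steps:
o = 2 (o = 11 - 9 = 2)
b(R) = 3 - 3*R (b(R) = -3*(-1 + R) = 3 - 3*R)
q = 1/23 ≈ 0.043478
H(r) = (3 + r)/(1/23 + r) (H(r) = (r + 3)/(r + 1/23) = (3 + r)/(1/23 + r))
1/(b(13) + H(o)) = 1/((3 - 3*13) + 23*(3 + 2)/(1 + 23*2)) = 1/((3 - 39) + 23*5/(1 + 46)) = 1/(-36 + 23*5/47) = 1/(-36 + 23*(1/47)*5) = 1/(-36 + 115/47) = 1/(-1577/47) = -47/1577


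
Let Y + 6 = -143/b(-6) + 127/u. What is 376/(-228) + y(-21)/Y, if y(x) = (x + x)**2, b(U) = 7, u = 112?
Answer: -11527678/161481 ≈ -71.387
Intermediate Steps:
Y = -2833/112 (Y = -6 + (-143/7 + 127/112) = -6 - 2161/112 = -2833/112 ≈ -25.295)
y(x) = 4*x**2 (y(x) = (2*x)**2 = 4*x**2)
376/(-228) + y(-21)/Y = 376/(-228) + (4*(-21)**2)/(-2833/112) = 376*(-1/228) + (4*441)*(-112/2833) = -94/57 + 1764*(-112/2833) = -94/57 - 197568/2833 = -11527678/161481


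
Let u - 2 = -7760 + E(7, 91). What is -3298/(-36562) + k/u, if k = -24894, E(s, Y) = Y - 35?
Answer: 233893906/70400131 ≈ 3.3223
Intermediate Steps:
E(s, Y) = -35 + Y
u = -7702 (u = 2 + (-7760 + (-35 + 91)) = 2 + (-7760 + 56) = 2 - 7704 = -7702)
-3298/(-36562) + k/u = -3298/(-36562) - 24894/(-7702) = -3298*(-1/36562) - 24894*(-1/7702) = 1649/18281 + 12447/3851 = 233893906/70400131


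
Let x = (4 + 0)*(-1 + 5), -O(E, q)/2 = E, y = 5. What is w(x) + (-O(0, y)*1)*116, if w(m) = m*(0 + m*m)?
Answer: 4096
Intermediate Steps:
O(E, q) = -2*E
x = 16 (x = 4*4 = 16)
w(m) = m³ (w(m) = m*(0 + m²) = m*m² = m³)
w(x) + (-O(0, y)*1)*116 = 16³ + (-(-2)*0*1)*116 = 4096 + (-1*0*1)*116 = 4096 + (0*1)*116 = 4096 + 0*116 = 4096 + 0 = 4096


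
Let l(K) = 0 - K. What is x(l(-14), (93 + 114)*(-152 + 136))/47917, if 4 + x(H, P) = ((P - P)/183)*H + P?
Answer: -3316/47917 ≈ -0.069203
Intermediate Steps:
l(K) = -K
x(H, P) = -4 + P (x(H, P) = -4 + (((P - P)/183)*H + P) = -4 + ((0*(1/183))*H + P) = -4 + (0*H + P) = -4 + (0 + P) = -4 + P)
x(l(-14), (93 + 114)*(-152 + 136))/47917 = (-4 + (93 + 114)*(-152 + 136))/47917 = (-4 + 207*(-16))*(1/47917) = (-4 - 3312)*(1/47917) = -3316*1/47917 = -3316/47917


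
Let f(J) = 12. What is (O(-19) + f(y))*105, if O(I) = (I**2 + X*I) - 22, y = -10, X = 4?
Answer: 28875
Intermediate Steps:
O(I) = -22 + I**2 + 4*I (O(I) = (I**2 + 4*I) - 22 = -22 + I**2 + 4*I)
(O(-19) + f(y))*105 = ((-22 + (-19)**2 + 4*(-19)) + 12)*105 = ((-22 + 361 - 76) + 12)*105 = (263 + 12)*105 = 275*105 = 28875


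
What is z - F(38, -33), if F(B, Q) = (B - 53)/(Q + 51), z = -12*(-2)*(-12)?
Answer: -1723/6 ≈ -287.17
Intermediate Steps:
z = -288 (z = -4*(-6)*(-12) = 24*(-12) = -288)
F(B, Q) = (-53 + B)/(51 + Q)
z - F(38, -33) = -288 - (-53 + 38)/(51 - 33) = -288 - (-15)/18 = -288 - 1*(-⅚) = -288 + ⅚ = -1723/6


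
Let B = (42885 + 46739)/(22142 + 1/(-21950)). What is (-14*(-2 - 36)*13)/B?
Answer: 840323218371/491811700 ≈ 1708.6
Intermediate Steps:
B = 1967246800/486016899 (B = 89624/(22142 - 1/21950) = 89624/(486016899/21950) = 89624*(21950/486016899) = 1967246800/486016899 ≈ 4.0477)
(-14*(-2 - 36)*13)/B = (-14*(-2 - 36)*13)/(1967246800/486016899) = (-14*(-38)*13)*(486016899/1967246800) = (532*13)*(486016899/1967246800) = 6916*(486016899/1967246800) = 840323218371/491811700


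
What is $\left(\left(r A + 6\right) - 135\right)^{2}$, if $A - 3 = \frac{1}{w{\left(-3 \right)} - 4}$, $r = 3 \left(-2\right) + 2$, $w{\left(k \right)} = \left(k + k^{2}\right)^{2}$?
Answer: $\frac{1274641}{64} \approx 19916.0$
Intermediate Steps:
$r = -4$ ($r = -6 + 2 = -4$)
$A = \frac{97}{32}$ ($A = 3 + \frac{1}{\left(-3\right)^{2} \left(1 - 3\right)^{2} - 4} = 3 + \frac{1}{9 \left(-2\right)^{2} - 4} = 3 + \frac{1}{9 \cdot 4 - 4} = 3 + \frac{1}{36 - 4} = 3 + \frac{1}{32} = \frac{97}{32} \approx 3.0313$)
$\left(\left(r A + 6\right) - 135\right)^{2} = \left(\left(\left(-4\right) \frac{97}{32} + 6\right) - 135\right)^{2} = \left(\left(- \frac{97}{8} + 6\right) - 135\right)^{2} = \left(- \frac{49}{8} - 135\right)^{2} = \left(- \frac{1129}{8}\right)^{2} = \frac{1274641}{64}$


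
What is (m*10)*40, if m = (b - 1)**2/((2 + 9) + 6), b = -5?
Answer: 14400/17 ≈ 847.06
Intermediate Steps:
m = 36/17 (m = (-5 - 1)**2/((2 + 9) + 6) = (-6)**2/(11 + 6) = 36/17 ≈ 2.1176)
(m*10)*40 = ((36/17)*10)*40 = (360/17)*40 = 14400/17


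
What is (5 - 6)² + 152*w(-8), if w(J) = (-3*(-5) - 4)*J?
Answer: -13375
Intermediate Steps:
w(J) = 11*J (w(J) = (15 - 4)*J = 11*J)
(5 - 6)² + 152*w(-8) = (5 - 6)² + 152*(11*(-8)) = (-1)² + 152*(-88) = 1 - 13376 = -13375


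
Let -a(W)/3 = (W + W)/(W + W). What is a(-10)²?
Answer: 9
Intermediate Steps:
a(W) = -3 (a(W) = -3*(W + W)/(W + W) = -3*2*W/(2*W) = -3*2*W*1/(2*W) = -3*1 = -3)
a(-10)² = (-3)² = 9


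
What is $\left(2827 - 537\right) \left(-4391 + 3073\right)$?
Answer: $-3018220$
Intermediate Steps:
$\left(2827 - 537\right) \left(-4391 + 3073\right) = \left(2827 - 537\right) \left(-1318\right) = 2290 \left(-1318\right) = -3018220$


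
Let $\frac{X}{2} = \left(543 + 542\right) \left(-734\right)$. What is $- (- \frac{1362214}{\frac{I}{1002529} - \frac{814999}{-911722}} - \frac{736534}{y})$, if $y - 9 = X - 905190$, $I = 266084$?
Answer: $\frac{3110213934150348990305906}{2646976286723266359} \approx 1.175 \cdot 10^{6}$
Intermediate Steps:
$X = -1592780$ ($X = 2 \left(543 + 542\right) \left(-734\right) = 2 \cdot 1085 \left(-734\right) = 2 \left(-796390\right) = -1592780$)
$y = -2497961$ ($y = 9 - 2497970 = -2497961$)
$- (- \frac{1362214}{\frac{I}{1002529} - \frac{814999}{-911722}} - \frac{736534}{y}) = - (- \frac{1362214}{\frac{266084}{1002529} - \frac{814999}{-911722}} - \frac{736534}{-2497961}) = - (- \frac{1362214}{266084 \cdot \frac{1}{1002529} - - \frac{814999}{911722}} - - \frac{736534}{2497961}) = - (- \frac{1362214}{\frac{266084}{1002529} + \frac{814999}{911722}} + \frac{736534}{2497961}) = - (- \frac{1362214}{\frac{1059654769119}{914027744938}} + \frac{736534}{2497961}) = - (\left(-1362214\right) \frac{914027744938}{1059654769119} + \frac{736534}{2497961}) = - (- \frac{1245101390542972732}{1059654769119} + \frac{736534}{2497961}) = \left(-1\right) \left(- \frac{3110213934150348990305906}{2646976286723266359}\right) = \frac{3110213934150348990305906}{2646976286723266359}$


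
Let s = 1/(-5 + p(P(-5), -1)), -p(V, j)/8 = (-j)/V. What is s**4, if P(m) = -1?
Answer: 1/81 ≈ 0.012346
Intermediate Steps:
p(V, j) = 8*j/V (p(V, j) = -8*(-j)/V = -(-8)*j/V = 8*j/V)
s = 1/3 (s = 1/(-5 + 8*(-1)/(-1)) = 1/(-5 + 8*(-1)*(-1)) = 1/(-5 + 8) = 1/3 ≈ 0.33333)
s**4 = (1/3)**4 = 1/81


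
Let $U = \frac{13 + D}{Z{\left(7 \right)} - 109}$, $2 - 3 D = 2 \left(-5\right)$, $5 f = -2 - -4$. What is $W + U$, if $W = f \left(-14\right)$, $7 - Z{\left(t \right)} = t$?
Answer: $- \frac{3137}{545} \approx -5.756$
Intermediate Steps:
$f = \frac{2}{5}$ ($f = \frac{-2 - -4}{5} = \frac{-2 + 4}{5} = \frac{1}{5} \cdot 2 = \frac{2}{5} \approx 0.4$)
$Z{\left(t \right)} = 7 - t$
$D = 4$ ($D = \frac{2}{3} - \frac{2 \left(-5\right)}{3} = \frac{2}{3} - - \frac{10}{3} = \frac{2}{3} + \frac{10}{3} = 4$)
$U = - \frac{17}{109}$ ($U = \frac{13 + 4}{\left(7 - 7\right) - 109} = \frac{17}{\left(7 - 7\right) - 109} = \frac{17}{0 - 109} = \frac{17}{-109} = 17 \left(- \frac{1}{109}\right) = - \frac{17}{109} \approx -0.15596$)
$W = - \frac{28}{5}$ ($W = \frac{2}{5} \left(-14\right) = - \frac{28}{5} \approx -5.6$)
$W + U = - \frac{28}{5} - \frac{17}{109} = - \frac{3137}{545}$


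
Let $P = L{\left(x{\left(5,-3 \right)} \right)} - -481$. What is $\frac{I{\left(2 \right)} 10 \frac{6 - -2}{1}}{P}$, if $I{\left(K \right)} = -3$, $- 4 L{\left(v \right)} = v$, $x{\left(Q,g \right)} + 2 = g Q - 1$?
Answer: $- \frac{480}{971} \approx -0.49434$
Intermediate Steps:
$x{\left(Q,g \right)} = -3 + Q g$ ($x{\left(Q,g \right)} = -2 + \left(g Q - 1\right) = -2 + \left(Q g - 1\right) = -2 + \left(-1 + Q g\right) = -3 + Q g$)
$L{\left(v \right)} = - \frac{v}{4}$
$P = \frac{971}{2}$ ($P = - \frac{-3 + 5 \left(-3\right)}{4} - -481 = - \frac{-3 - 15}{4} + 481 = \left(- \frac{1}{4}\right) \left(-18\right) + 481 = \frac{9}{2} + 481 = \frac{971}{2} \approx 485.5$)
$\frac{I{\left(2 \right)} 10 \frac{6 - -2}{1}}{P} = \frac{\left(-3\right) 10 \frac{6 - -2}{1}}{\frac{971}{2}} = - 30 \left(6 + 2\right) 1 \cdot \frac{2}{971} = - 30 \cdot 8 \cdot 1 \cdot \frac{2}{971} = \left(-30\right) 8 \cdot \frac{2}{971} = \left(-240\right) \frac{2}{971} = - \frac{480}{971}$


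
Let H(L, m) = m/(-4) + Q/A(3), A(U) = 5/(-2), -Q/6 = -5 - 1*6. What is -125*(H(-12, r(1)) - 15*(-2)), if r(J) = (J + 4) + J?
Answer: -525/2 ≈ -262.50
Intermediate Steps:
Q = 66 (Q = -6*(-5 - 1*6) = -6*(-5 - 6) = -6*(-11) = 66)
A(U) = -5/2 (A(U) = 5*(-½) = -5/2)
r(J) = 4 + 2*J (r(J) = (4 + J) + J = 4 + 2*J)
H(L, m) = -132/5 - m/4 (H(L, m) = m/(-4) + 66/(-5/2) = m*(-¼) + 66*(-⅖) = -m/4 - 132/5 = -132/5 - m/4)
-125*(H(-12, r(1)) - 15*(-2)) = -125*((-132/5 - (4 + 2*1)/4) - 15*(-2)) = -125*((-132/5 - (4 + 2)/4) + 30) = -125*((-132/5 - ¼*6) + 30) = -125*((-132/5 - 3/2) + 30) = -125*(-279/10 + 30) = -125*21/10 = -525/2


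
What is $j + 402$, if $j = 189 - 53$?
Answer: $538$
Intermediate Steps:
$j = 136$
$j + 402 = 136 + 402 = 538$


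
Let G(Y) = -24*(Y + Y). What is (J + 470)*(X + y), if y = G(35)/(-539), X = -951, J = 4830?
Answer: -386831100/77 ≈ -5.0238e+6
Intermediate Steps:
G(Y) = -48*Y
y = 240/77 (y = -48*35/(-539) = -1680*(-1/539) = 240/77 ≈ 3.1169)
(J + 470)*(X + y) = (4830 + 470)*(-951 + 240/77) = 5300*(-72987/77) = -386831100/77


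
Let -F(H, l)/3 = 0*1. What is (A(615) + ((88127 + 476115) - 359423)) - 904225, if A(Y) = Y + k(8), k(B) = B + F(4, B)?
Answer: -698783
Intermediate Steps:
F(H, l) = 0 (F(H, l) = -0 = -3*0 = 0)
k(B) = B (k(B) = B + 0 = B)
A(Y) = 8 + Y (A(Y) = Y + 8 = 8 + Y)
(A(615) + ((88127 + 476115) - 359423)) - 904225 = ((8 + 615) + ((88127 + 476115) - 359423)) - 904225 = (623 + (564242 - 359423)) - 904225 = (623 + 204819) - 904225 = 205442 - 904225 = -698783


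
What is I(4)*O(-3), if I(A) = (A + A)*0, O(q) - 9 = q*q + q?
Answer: 0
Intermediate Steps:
O(q) = 9 + q + q² (O(q) = 9 + (q*q + q) = 9 + (q² + q) = 9 + (q + q²) = 9 + q + q²)
I(A) = 0 (I(A) = (2*A)*0 = 0)
I(4)*O(-3) = 0*(9 - 3 + (-3)²) = 0*(9 - 3 + 9) = 0*15 = 0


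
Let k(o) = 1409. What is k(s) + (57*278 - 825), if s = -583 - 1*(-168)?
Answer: 16430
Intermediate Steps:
s = -415 (s = -583 + 168 = -415)
k(s) + (57*278 - 825) = 1409 + (57*278 - 825) = 1409 + (15846 - 825) = 1409 + 15021 = 16430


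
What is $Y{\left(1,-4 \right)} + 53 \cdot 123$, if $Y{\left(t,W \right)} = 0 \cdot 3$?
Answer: $6519$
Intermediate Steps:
$Y{\left(t,W \right)} = 0$
$Y{\left(1,-4 \right)} + 53 \cdot 123 = 0 + 53 \cdot 123 = 0 + 6519 = 6519$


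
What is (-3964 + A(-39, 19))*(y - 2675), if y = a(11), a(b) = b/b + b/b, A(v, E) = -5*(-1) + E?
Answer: 10531620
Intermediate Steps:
A(v, E) = 5 + E
a(b) = 2 (a(b) = 1 + 1 = 2)
y = 2
(-3964 + A(-39, 19))*(y - 2675) = (-3964 + (5 + 19))*(2 - 2675) = (-3964 + 24)*(-2673) = -3940*(-2673) = 10531620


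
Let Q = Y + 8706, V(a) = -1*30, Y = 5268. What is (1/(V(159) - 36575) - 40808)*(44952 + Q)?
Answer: -88022294132766/36605 ≈ -2.4047e+9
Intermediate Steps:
V(a) = -30
Q = 13974 (Q = 5268 + 8706 = 13974)
(1/(V(159) - 36575) - 40808)*(44952 + Q) = (1/(-30 - 36575) - 40808)*(44952 + 13974) = (1/(-36605) - 40808)*58926 = (-1/36605 - 40808)*58926 = -1493776841/36605*58926 = -88022294132766/36605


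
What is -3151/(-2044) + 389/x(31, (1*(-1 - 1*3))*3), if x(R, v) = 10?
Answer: 413313/10220 ≈ 40.442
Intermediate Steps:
-3151/(-2044) + 389/x(31, (1*(-1 - 1*3))*3) = -3151/(-2044) + 389/10 = -3151*(-1/2044) + 389*(⅒) = 3151/2044 + 389/10 = 413313/10220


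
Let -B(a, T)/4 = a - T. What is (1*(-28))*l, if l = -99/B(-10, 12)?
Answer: 63/2 ≈ 31.500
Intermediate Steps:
B(a, T) = -4*a + 4*T (B(a, T) = -4*(a - T) = -4*a + 4*T)
l = -9/8 (l = -99/(-4*(-10) + 4*12) = -99/(40 + 48) = -99/88 = -99*1/88 = -9/8 ≈ -1.1250)
(1*(-28))*l = (1*(-28))*(-9/8) = -28*(-9/8) = 63/2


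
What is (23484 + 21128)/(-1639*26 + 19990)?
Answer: -11153/5656 ≈ -1.9719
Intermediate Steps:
(23484 + 21128)/(-1639*26 + 19990) = 44612/(-42614 + 19990) = 44612/(-22624) = 44612*(-1/22624) = -11153/5656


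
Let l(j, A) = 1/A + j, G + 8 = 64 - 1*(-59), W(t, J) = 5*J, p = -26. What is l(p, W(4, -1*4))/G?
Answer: -521/2300 ≈ -0.22652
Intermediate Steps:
G = 115 (G = -8 + (64 - 1*(-59)) = -8 + (64 + 59) = -8 + 123 = 115)
l(j, A) = j + 1/A
l(p, W(4, -1*4))/G = (-26 + 1/(5*(-1*4)))/115 = (-26 + 1/(5*(-4)))*(1/115) = (-26 + 1/(-20))*(1/115) = (-26 - 1/20)*(1/115) = -521/20*1/115 = -521/2300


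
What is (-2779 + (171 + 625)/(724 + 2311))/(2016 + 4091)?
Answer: -8433469/18534745 ≈ -0.45501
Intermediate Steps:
(-2779 + (171 + 625)/(724 + 2311))/(2016 + 4091) = (-2779 + 796/3035)/6107 = (-2779 + 796*(1/3035))*(1/6107) = (-2779 + 796/3035)*(1/6107) = -8433469/3035*1/6107 = -8433469/18534745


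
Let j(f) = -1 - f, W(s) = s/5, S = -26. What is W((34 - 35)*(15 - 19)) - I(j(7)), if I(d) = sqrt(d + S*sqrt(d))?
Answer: 4/5 - 2*sqrt(-2 - 13*I*sqrt(2)) ≈ -4.9434 + 6.4021*I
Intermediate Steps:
W(s) = s/5 (W(s) = s*(1/5) = s/5)
I(d) = sqrt(d - 26*sqrt(d))
W((34 - 35)*(15 - 19)) - I(j(7)) = ((34 - 35)*(15 - 19))/5 - sqrt((-1 - 1*7) - 26*sqrt(-1 - 1*7)) = (-1*(-4))/5 - sqrt((-1 - 7) - 26*sqrt(-1 - 7)) = (1/5)*4 - sqrt(-8 - 52*I*sqrt(2)) = 4/5 - sqrt(-8 - 52*I*sqrt(2))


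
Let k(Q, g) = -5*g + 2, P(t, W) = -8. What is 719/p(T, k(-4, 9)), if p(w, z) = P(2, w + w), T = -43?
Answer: -719/8 ≈ -89.875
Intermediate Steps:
k(Q, g) = 2 - 5*g
p(w, z) = -8
719/p(T, k(-4, 9)) = 719/(-8) = 719*(-⅛) = -719/8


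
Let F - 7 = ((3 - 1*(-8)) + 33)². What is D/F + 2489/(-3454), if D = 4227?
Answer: 9763931/6711122 ≈ 1.4549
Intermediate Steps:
F = 1943 (F = 7 + ((3 - 1*(-8)) + 33)² = 7 + ((3 + 8) + 33)² = 7 + (11 + 33)² = 7 + 44² = 7 + 1936 = 1943)
D/F + 2489/(-3454) = 4227/1943 + 2489/(-3454) = 4227*(1/1943) + 2489*(-1/3454) = 4227/1943 - 2489/3454 = 9763931/6711122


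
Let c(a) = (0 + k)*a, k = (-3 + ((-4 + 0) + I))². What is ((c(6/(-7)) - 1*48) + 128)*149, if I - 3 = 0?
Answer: 69136/7 ≈ 9876.6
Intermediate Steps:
I = 3 (I = 3 + 0 = 3)
k = 16 (k = (-3 + ((-4 + 0) + 3))² = (-3 + (-4 + 3))² = (-3 - 1)² = (-4)² = 16)
c(a) = 16*a (c(a) = (0 + 16)*a = 16*a)
((c(6/(-7)) - 1*48) + 128)*149 = ((16*(6/(-7)) - 1*48) + 128)*149 = ((16*(6*(-⅐)) - 48) + 128)*149 = ((16*(-6/7) - 48) + 128)*149 = ((-96/7 - 48) + 128)*149 = (-432/7 + 128)*149 = (464/7)*149 = 69136/7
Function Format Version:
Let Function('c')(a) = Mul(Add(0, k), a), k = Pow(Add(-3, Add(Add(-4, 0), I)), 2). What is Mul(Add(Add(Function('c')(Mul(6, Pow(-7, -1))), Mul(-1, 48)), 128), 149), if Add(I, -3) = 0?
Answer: Rational(69136, 7) ≈ 9876.6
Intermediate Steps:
I = 3 (I = Add(3, 0) = 3)
k = 16 (k = Pow(Add(-3, Add(Add(-4, 0), 3)), 2) = Pow(Add(-3, Add(-4, 3)), 2) = Pow(Add(-3, -1), 2) = Pow(-4, 2) = 16)
Function('c')(a) = Mul(16, a) (Function('c')(a) = Mul(Add(0, 16), a) = Mul(16, a))
Mul(Add(Add(Function('c')(Mul(6, Pow(-7, -1))), Mul(-1, 48)), 128), 149) = Mul(Add(Add(Mul(16, Mul(6, Pow(-7, -1))), Mul(-1, 48)), 128), 149) = Mul(Add(Add(Mul(16, Mul(6, Rational(-1, 7))), -48), 128), 149) = Mul(Add(Add(Mul(16, Rational(-6, 7)), -48), 128), 149) = Mul(Add(Add(Rational(-96, 7), -48), 128), 149) = Mul(Add(Rational(-432, 7), 128), 149) = Mul(Rational(464, 7), 149) = Rational(69136, 7)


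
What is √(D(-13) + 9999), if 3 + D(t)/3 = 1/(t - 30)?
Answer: 31*√19221/43 ≈ 99.950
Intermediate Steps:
D(t) = -9 + 3/(-30 + t) (D(t) = -9 + 3/(t - 30) = -9 + 3/(-30 + t))
√(D(-13) + 9999) = √(3*(91 - 3*(-13))/(-30 - 13) + 9999) = √(3*(91 + 39)/(-43) + 9999) = √(3*(-1/43)*130 + 9999) = √(-390/43 + 9999) = √(429567/43) = 31*√19221/43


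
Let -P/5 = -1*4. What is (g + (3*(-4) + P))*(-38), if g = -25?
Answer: 646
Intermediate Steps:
P = 20 (P = -(-5)*4 = -5*(-4) = 20)
(g + (3*(-4) + P))*(-38) = (-25 + (3*(-4) + 20))*(-38) = (-25 + (-12 + 20))*(-38) = (-25 + 8)*(-38) = -17*(-38) = 646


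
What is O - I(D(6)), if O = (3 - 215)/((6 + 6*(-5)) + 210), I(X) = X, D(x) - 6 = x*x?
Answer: -4012/93 ≈ -43.140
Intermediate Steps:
D(x) = 6 + x² (D(x) = 6 + x*x = 6 + x²)
O = -106/93 (O = -212/((6 - 30) + 210) = -212/(-24 + 210) = -212/186 = -212*1/186 = -106/93 ≈ -1.1398)
O - I(D(6)) = -106/93 - (6 + 6²) = -106/93 - (6 + 36) = -106/93 - 1*42 = -106/93 - 42 = -4012/93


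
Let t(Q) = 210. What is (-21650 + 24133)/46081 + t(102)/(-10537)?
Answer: 16486361/485555497 ≈ 0.033954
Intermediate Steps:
(-21650 + 24133)/46081 + t(102)/(-10537) = (-21650 + 24133)/46081 + 210/(-10537) = 2483*(1/46081) + 210*(-1/10537) = 2483/46081 - 210/10537 = 16486361/485555497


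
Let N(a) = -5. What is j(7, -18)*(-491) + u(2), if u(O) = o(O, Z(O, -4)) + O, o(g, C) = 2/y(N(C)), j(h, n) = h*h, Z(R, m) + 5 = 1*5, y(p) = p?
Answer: -120287/5 ≈ -24057.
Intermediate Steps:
Z(R, m) = 0 (Z(R, m) = -5 + 1*5 = -5 + 5 = 0)
j(h, n) = h²
o(g, C) = -⅖ (o(g, C) = 2/(-5) = 2*(-⅕) = -⅖)
u(O) = -⅖ + O
j(7, -18)*(-491) + u(2) = 7²*(-491) + (-⅖ + 2) = 49*(-491) + 8/5 = -24059 + 8/5 = -120287/5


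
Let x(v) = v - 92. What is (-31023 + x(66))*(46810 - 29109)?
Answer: -549598349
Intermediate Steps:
x(v) = -92 + v
(-31023 + x(66))*(46810 - 29109) = (-31023 + (-92 + 66))*(46810 - 29109) = (-31023 - 26)*17701 = -31049*17701 = -549598349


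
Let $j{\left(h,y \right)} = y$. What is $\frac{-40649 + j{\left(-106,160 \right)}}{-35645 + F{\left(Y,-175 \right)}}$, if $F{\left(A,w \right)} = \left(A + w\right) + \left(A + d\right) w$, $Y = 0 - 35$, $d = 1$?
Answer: $\frac{40489}{29905} \approx 1.3539$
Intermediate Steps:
$Y = -35$ ($Y = 0 - 35 = -35$)
$F{\left(A,w \right)} = A + w + w \left(1 + A\right)$ ($F{\left(A,w \right)} = \left(A + w\right) + \left(A + 1\right) w = \left(A + w\right) + \left(1 + A\right) w = \left(A + w\right) + w \left(1 + A\right) = A + w + w \left(1 + A\right)$)
$\frac{-40649 + j{\left(-106,160 \right)}}{-35645 + F{\left(Y,-175 \right)}} = \frac{-40649 + 160}{-35645 - -5740} = - \frac{40489}{-35645 - -5740} = - \frac{40489}{-35645 + 5740} = - \frac{40489}{-29905} = \left(-40489\right) \left(- \frac{1}{29905}\right) = \frac{40489}{29905}$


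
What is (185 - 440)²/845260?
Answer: 13005/169052 ≈ 0.076929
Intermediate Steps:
(185 - 440)²/845260 = (-255)²*(1/845260) = 65025*(1/845260) = 13005/169052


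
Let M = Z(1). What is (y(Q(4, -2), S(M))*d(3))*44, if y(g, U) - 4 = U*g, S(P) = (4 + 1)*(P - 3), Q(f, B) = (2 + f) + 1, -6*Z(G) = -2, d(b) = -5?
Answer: 58960/3 ≈ 19653.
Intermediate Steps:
Z(G) = ⅓ (Z(G) = -⅙*(-2) = ⅓)
Q(f, B) = 3 + f
M = ⅓ ≈ 0.33333
S(P) = -15 + 5*P (S(P) = 5*(-3 + P) = -15 + 5*P)
y(g, U) = 4 + U*g
(y(Q(4, -2), S(M))*d(3))*44 = ((4 + (-15 + 5*(⅓))*(3 + 4))*(-5))*44 = ((4 + (-15 + 5/3)*7)*(-5))*44 = ((4 - 40/3*7)*(-5))*44 = ((4 - 280/3)*(-5))*44 = -268/3*(-5)*44 = (1340/3)*44 = 58960/3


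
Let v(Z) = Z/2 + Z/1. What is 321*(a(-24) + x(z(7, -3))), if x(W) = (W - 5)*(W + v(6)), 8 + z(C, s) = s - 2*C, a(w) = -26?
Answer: 145734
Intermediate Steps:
v(Z) = 3*Z/2 (v(Z) = Z*(½) + Z*1 = Z/2 + Z = 3*Z/2)
z(C, s) = -8 + s - 2*C (z(C, s) = -8 + (s - 2*C) = -8 + s - 2*C)
x(W) = (-5 + W)*(9 + W) (x(W) = (W - 5)*(W + (3/2)*6) = (-5 + W)*(W + 9) = (-5 + W)*(9 + W))
321*(a(-24) + x(z(7, -3))) = 321*(-26 + (-45 + (-8 - 3 - 2*7)² + 4*(-8 - 3 - 2*7))) = 321*(-26 + (-45 + (-8 - 3 - 14)² + 4*(-8 - 3 - 14))) = 321*(-26 + (-45 + (-25)² + 4*(-25))) = 321*(-26 + (-45 + 625 - 100)) = 321*(-26 + 480) = 321*454 = 145734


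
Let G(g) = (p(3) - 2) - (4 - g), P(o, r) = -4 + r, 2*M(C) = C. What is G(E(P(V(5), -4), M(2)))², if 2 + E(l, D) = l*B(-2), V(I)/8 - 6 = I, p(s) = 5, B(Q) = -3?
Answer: 441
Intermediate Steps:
M(C) = C/2
V(I) = 48 + 8*I
E(l, D) = -2 - 3*l (E(l, D) = -2 + l*(-3) = -2 - 3*l)
G(g) = -1 + g (G(g) = (5 - 2) - (4 - g) = 3 + (-4 + g) = -1 + g)
G(E(P(V(5), -4), M(2)))² = (-1 + (-2 - 3*(-4 - 4)))² = (-1 + (-2 - 3*(-8)))² = (-1 + (-2 + 24))² = (-1 + 22)² = 21² = 441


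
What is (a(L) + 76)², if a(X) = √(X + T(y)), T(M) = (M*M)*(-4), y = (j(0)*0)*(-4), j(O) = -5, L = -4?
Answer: 5772 + 304*I ≈ 5772.0 + 304.0*I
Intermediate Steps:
y = 0 (y = -5*0*(-4) = 0*(-4) = 0)
T(M) = -4*M² (T(M) = M²*(-4) = -4*M²)
a(X) = √X (a(X) = √(X - 4*0²) = √(X - 4*0) = √(X + 0) = √X)
(a(L) + 76)² = (√(-4) + 76)² = (2*I + 76)² = (76 + 2*I)²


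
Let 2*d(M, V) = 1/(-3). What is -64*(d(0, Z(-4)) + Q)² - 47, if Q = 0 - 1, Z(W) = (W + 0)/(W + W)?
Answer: -1207/9 ≈ -134.11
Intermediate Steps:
Z(W) = ½ (Z(W) = W/((2*W)) = W*(1/(2*W)) = ½)
d(M, V) = -⅙ (d(M, V) = (½)/(-3) = (½)*(-⅓) = -⅙)
Q = -1
-64*(d(0, Z(-4)) + Q)² - 47 = -64*(-⅙ - 1)² - 47 = -64*(-7/6)² - 47 = -64*49/36 - 47 = -784/9 - 47 = -1207/9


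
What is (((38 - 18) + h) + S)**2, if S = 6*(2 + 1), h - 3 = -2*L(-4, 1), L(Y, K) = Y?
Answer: 2401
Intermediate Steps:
h = 11 (h = 3 - 2*(-4) = 3 + 8 = 11)
S = 18 (S = 6*3 = 18)
(((38 - 18) + h) + S)**2 = (((38 - 18) + 11) + 18)**2 = ((20 + 11) + 18)**2 = (31 + 18)**2 = 49**2 = 2401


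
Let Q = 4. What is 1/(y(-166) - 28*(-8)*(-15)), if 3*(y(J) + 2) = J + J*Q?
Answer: -3/10916 ≈ -0.00027483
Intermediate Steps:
y(J) = -2 + 5*J/3 (y(J) = -2 + (J + J*4)/3 = -2 + (J + 4*J)/3 = -2 + (5*J)/3 = -2 + 5*J/3)
1/(y(-166) - 28*(-8)*(-15)) = 1/((-2 + (5/3)*(-166)) - 28*(-8)*(-15)) = 1/((-2 - 830/3) + 224*(-15)) = 1/(-836/3 - 3360) = 1/(-10916/3) = -3/10916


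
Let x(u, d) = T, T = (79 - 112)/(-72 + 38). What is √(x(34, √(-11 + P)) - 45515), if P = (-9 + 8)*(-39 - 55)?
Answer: I*√52614218/34 ≈ 213.34*I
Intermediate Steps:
P = 94 (P = -1*(-94) = 94)
T = 33/34 (T = -33/(-34) = -33*(-1/34) = 33/34 ≈ 0.97059)
x(u, d) = 33/34
√(x(34, √(-11 + P)) - 45515) = √(33/34 - 45515) = √(-1547477/34) = I*√52614218/34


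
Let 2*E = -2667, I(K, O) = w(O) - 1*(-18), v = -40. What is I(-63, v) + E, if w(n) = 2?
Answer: -2627/2 ≈ -1313.5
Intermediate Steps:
I(K, O) = 20 (I(K, O) = 2 - 1*(-18) = 2 + 18 = 20)
E = -2667/2 (E = (½)*(-2667) = -2667/2 ≈ -1333.5)
I(-63, v) + E = 20 - 2667/2 = -2627/2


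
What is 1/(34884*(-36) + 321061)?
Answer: -1/934763 ≈ -1.0698e-6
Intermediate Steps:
1/(34884*(-36) + 321061) = 1/(-1255824 + 321061) = 1/(-934763) = -1/934763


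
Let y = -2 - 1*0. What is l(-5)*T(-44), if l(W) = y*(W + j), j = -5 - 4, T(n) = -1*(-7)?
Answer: 196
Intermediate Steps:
y = -2 (y = -2 + 0 = -2)
T(n) = 7
j = -9
l(W) = 18 - 2*W (l(W) = -2*(W - 9) = -2*(-9 + W) = 18 - 2*W)
l(-5)*T(-44) = (18 - 2*(-5))*7 = (18 + 10)*7 = 28*7 = 196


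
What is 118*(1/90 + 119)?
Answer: 631949/45 ≈ 14043.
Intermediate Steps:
118*(1/90 + 119) = 118*(10711/90) = 631949/45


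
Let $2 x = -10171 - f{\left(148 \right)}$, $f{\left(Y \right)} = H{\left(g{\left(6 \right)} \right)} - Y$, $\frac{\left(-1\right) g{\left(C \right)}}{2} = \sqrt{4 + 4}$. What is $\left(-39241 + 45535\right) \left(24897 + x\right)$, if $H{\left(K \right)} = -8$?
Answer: $125184513$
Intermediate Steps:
$g{\left(C \right)} = - 4 \sqrt{2}$ ($g{\left(C \right)} = - 2 \sqrt{4 + 4} = - 2 \sqrt{8} = - 2 \cdot 2 \sqrt{2} = - 4 \sqrt{2}$)
$f{\left(Y \right)} = -8 - Y$
$x = - \frac{10015}{2}$ ($x = \frac{-10171 - \left(-8 - 148\right)}{2} = \frac{-10171 - -156}{2} = \frac{-10171 + 156}{2} = \frac{1}{2} \left(-10015\right) = - \frac{10015}{2} \approx -5007.5$)
$\left(-39241 + 45535\right) \left(24897 + x\right) = \left(-39241 + 45535\right) \left(24897 - \frac{10015}{2}\right) = 6294 \cdot \frac{39779}{2} = 125184513$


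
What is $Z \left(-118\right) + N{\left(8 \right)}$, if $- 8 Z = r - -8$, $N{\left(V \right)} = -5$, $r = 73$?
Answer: $\frac{4759}{4} \approx 1189.8$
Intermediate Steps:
$Z = - \frac{81}{8}$ ($Z = - \frac{73 - -8}{8} = - \frac{73 + 8}{8} = \left(- \frac{1}{8}\right) 81 = - \frac{81}{8} \approx -10.125$)
$Z \left(-118\right) + N{\left(8 \right)} = \left(- \frac{81}{8}\right) \left(-118\right) - 5 = \frac{4779}{4} - 5 = \frac{4759}{4}$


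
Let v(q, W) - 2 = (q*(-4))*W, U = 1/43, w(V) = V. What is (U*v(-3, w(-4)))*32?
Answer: -1472/43 ≈ -34.233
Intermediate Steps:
U = 1/43 ≈ 0.023256
v(q, W) = 2 - 4*W*q (v(q, W) = 2 + (q*(-4))*W = 2 + (-4*q)*W = 2 - 4*W*q)
(U*v(-3, w(-4)))*32 = ((2 - 4*(-4)*(-3))/43)*32 = ((2 - 48)/43)*32 = ((1/43)*(-46))*32 = -46/43*32 = -1472/43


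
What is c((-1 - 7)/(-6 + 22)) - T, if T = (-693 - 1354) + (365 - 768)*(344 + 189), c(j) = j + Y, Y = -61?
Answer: 433569/2 ≈ 2.1678e+5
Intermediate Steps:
c(j) = -61 + j (c(j) = j - 61 = -61 + j)
T = -216846 (T = -2047 - 403*533 = -2047 - 214799 = -216846)
c((-1 - 7)/(-6 + 22)) - T = (-61 + (-1 - 7)/(-6 + 22)) - 1*(-216846) = (-61 - 8/16) + 216846 = (-61 - 8*1/16) + 216846 = (-61 - ½) + 216846 = -123/2 + 216846 = 433569/2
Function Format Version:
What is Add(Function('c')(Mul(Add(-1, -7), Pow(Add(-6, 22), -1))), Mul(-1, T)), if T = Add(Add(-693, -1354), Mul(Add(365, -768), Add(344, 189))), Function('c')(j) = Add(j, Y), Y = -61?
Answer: Rational(433569, 2) ≈ 2.1678e+5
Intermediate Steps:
Function('c')(j) = Add(-61, j) (Function('c')(j) = Add(j, -61) = Add(-61, j))
T = -216846 (T = Add(-2047, Mul(-403, 533)) = Add(-2047, -214799) = -216846)
Add(Function('c')(Mul(Add(-1, -7), Pow(Add(-6, 22), -1))), Mul(-1, T)) = Add(Add(-61, Mul(Add(-1, -7), Pow(Add(-6, 22), -1))), Mul(-1, -216846)) = Add(Add(-61, Mul(-8, Pow(16, -1))), 216846) = Add(Add(-61, Mul(-8, Rational(1, 16))), 216846) = Add(Add(-61, Rational(-1, 2)), 216846) = Add(Rational(-123, 2), 216846) = Rational(433569, 2)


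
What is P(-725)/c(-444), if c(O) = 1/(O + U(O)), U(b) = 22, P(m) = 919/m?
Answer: 387818/725 ≈ 534.92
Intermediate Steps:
c(O) = 1/(22 + O) (c(O) = 1/(O + 22) = 1/(22 + O))
P(-725)/c(-444) = (919/(-725))/(1/(22 - 444)) = (919*(-1/725))/(1/(-422)) = -919/(725*(-1/422)) = -919/725*(-422) = 387818/725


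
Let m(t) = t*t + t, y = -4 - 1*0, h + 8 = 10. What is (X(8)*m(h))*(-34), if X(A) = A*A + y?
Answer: -12240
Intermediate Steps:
h = 2 (h = -8 + 10 = 2)
y = -4 (y = -4 + 0 = -4)
X(A) = -4 + A² (X(A) = A*A - 4 = A² - 4 = -4 + A²)
m(t) = t + t² (m(t) = t² + t = t + t²)
(X(8)*m(h))*(-34) = ((-4 + 8²)*(2*(1 + 2)))*(-34) = ((-4 + 64)*(2*3))*(-34) = (60*6)*(-34) = 360*(-34) = -12240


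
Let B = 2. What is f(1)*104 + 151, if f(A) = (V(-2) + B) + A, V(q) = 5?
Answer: 983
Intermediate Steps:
f(A) = 7 + A (f(A) = (5 + 2) + A = 7 + A)
f(1)*104 + 151 = (7 + 1)*104 + 151 = 8*104 + 151 = 832 + 151 = 983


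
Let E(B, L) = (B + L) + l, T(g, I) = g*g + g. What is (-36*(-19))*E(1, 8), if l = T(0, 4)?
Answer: 6156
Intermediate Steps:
T(g, I) = g + g² (T(g, I) = g² + g = g + g²)
l = 0 (l = 0*(1 + 0) = 0*1 = 0)
E(B, L) = B + L (E(B, L) = (B + L) + 0 = B + L)
(-36*(-19))*E(1, 8) = (-36*(-19))*(1 + 8) = 684*9 = 6156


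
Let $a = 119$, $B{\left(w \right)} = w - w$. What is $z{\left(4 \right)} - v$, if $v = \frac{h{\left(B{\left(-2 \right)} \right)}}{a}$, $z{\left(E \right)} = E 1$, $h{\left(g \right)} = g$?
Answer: $4$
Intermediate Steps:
$B{\left(w \right)} = 0$
$z{\left(E \right)} = E$
$v = 0$ ($v = \frac{0}{119} = 0 \cdot \frac{1}{119} = 0$)
$z{\left(4 \right)} - v = 4 - 0 = 4 + 0 = 4$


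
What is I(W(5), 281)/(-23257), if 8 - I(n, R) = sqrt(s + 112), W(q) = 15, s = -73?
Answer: -8/23257 + sqrt(39)/23257 ≈ -7.5461e-5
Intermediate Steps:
I(n, R) = 8 - sqrt(39) (I(n, R) = 8 - sqrt(-73 + 112) = 8 - sqrt(39))
I(W(5), 281)/(-23257) = (8 - sqrt(39))/(-23257) = (8 - sqrt(39))*(-1/23257) = -8/23257 + sqrt(39)/23257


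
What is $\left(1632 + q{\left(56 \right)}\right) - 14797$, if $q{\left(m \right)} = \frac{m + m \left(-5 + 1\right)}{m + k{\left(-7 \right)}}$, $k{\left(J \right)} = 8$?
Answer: $- \frac{105341}{8} \approx -13168.0$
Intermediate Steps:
$q{\left(m \right)} = - \frac{3 m}{8 + m}$ ($q{\left(m \right)} = \frac{m + m \left(-5 + 1\right)}{m + 8} = \frac{m + m \left(-4\right)}{8 + m} = \frac{m - 4 m}{8 + m} = \frac{\left(-3\right) m}{8 + m} = - \frac{3 m}{8 + m}$)
$\left(1632 + q{\left(56 \right)}\right) - 14797 = \left(1632 - \frac{168}{8 + 56}\right) - 14797 = \left(1632 - \frac{168}{64}\right) - 14797 = \left(1632 - 168 \cdot \frac{1}{64}\right) - 14797 = \left(1632 - \frac{21}{8}\right) - 14797 = \frac{13035}{8} - 14797 = - \frac{105341}{8}$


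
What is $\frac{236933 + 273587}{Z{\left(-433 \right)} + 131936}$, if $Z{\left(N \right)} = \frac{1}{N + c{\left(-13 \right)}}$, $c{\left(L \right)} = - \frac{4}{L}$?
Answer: $\frac{2871675000}{742139987} \approx 3.8695$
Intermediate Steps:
$Z{\left(N \right)} = \frac{1}{\frac{4}{13} + N}$ ($Z{\left(N \right)} = \frac{1}{N - \frac{4}{-13}} = \frac{1}{N - - \frac{4}{13}} = \frac{1}{N + \frac{4}{13}} = \frac{1}{\frac{4}{13} + N}$)
$\frac{236933 + 273587}{Z{\left(-433 \right)} + 131936} = \frac{236933 + 273587}{\frac{13}{4 + 13 \left(-433\right)} + 131936} = \frac{510520}{\frac{13}{4 - 5629} + 131936} = \frac{510520}{\frac{13}{-5625} + 131936} = \frac{510520}{13 \left(- \frac{1}{5625}\right) + 131936} = \frac{510520}{- \frac{13}{5625} + 131936} = \frac{510520}{\frac{742139987}{5625}} = 510520 \cdot \frac{5625}{742139987} = \frac{2871675000}{742139987}$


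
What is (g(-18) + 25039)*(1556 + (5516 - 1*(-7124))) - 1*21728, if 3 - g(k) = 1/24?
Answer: 710947825/2 ≈ 3.5547e+8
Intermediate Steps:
g(k) = 71/24 (g(k) = 3 - 1/24 = 71/24)
(g(-18) + 25039)*(1556 + (5516 - 1*(-7124))) - 1*21728 = (71/24 + 25039)*(1556 + (5516 - 1*(-7124))) - 1*21728 = 601007*(1556 + (5516 + 7124))/24 - 21728 = 601007*(1556 + 12640)/24 - 21728 = (601007/24)*14196 - 21728 = 710991281/2 - 21728 = 710947825/2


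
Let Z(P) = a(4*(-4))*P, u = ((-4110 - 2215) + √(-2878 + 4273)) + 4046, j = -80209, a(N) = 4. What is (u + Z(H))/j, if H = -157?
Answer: 2907/80209 - 3*√155/80209 ≈ 0.035777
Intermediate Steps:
u = -2279 + 3*√155 (u = (-6325 + √1395) + 4046 = (-6325 + 3*√155) + 4046 = -2279 + 3*√155 ≈ -2241.6)
Z(P) = 4*P
(u + Z(H))/j = ((-2279 + 3*√155) + 4*(-157))/(-80209) = ((-2279 + 3*√155) - 628)*(-1/80209) = (-2907 + 3*√155)*(-1/80209) = 2907/80209 - 3*√155/80209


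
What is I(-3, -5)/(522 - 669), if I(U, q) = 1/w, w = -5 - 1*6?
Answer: 1/1617 ≈ 0.00061843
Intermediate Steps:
w = -11 (w = -5 - 6 = -11)
I(U, q) = -1/11 (I(U, q) = 1/(-11) = -1/11)
I(-3, -5)/(522 - 669) = -1/(11*(522 - 669)) = -1/11/(-147) = -1/11*(-1/147) = 1/1617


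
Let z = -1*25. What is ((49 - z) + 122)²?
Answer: 38416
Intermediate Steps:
z = -25
((49 - z) + 122)² = ((49 - 1*(-25)) + 122)² = ((49 + 25) + 122)² = (74 + 122)² = 196² = 38416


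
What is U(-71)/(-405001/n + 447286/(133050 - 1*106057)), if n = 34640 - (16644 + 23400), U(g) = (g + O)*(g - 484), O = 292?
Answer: -5963901982220/4449775179 ≈ -1340.3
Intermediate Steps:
U(g) = (-484 + g)*(292 + g) (U(g) = (g + 292)*(g - 484) = (292 + g)*(-484 + g) = (-484 + g)*(292 + g))
n = -5404 (n = 34640 - 1*40044 = 34640 - 40044 = -5404)
U(-71)/(-405001/n + 447286/(133050 - 1*106057)) = (-141328 + (-71)**2 - 192*(-71))/(-405001/(-5404) + 447286/(133050 - 1*106057)) = (-141328 + 5041 + 13632)/(-405001*(-1/5404) + 447286/(133050 - 106057)) = -122655/(405001/5404 + 447286/26993) = -122655/13349325537/145870172 = -122655*145870172/13349325537 = -5963901982220/4449775179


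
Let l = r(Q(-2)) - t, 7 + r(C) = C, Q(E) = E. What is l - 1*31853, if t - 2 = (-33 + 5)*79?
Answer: -29652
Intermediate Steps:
r(C) = -7 + C
t = -2210 (t = 2 + (-33 + 5)*79 = 2 - 28*79 = 2 - 2212 = -2210)
l = 2201 (l = (-7 - 2) - 1*(-2210) = -9 + 2210 = 2201)
l - 1*31853 = 2201 - 1*31853 = 2201 - 31853 = -29652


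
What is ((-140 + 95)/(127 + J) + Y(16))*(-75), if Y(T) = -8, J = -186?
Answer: 32025/59 ≈ 542.80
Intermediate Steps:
((-140 + 95)/(127 + J) + Y(16))*(-75) = ((-140 + 95)/(127 - 186) - 8)*(-75) = (-45/(-59) - 8)*(-75) = (-45*(-1/59) - 8)*(-75) = (45/59 - 8)*(-75) = -427/59*(-75) = 32025/59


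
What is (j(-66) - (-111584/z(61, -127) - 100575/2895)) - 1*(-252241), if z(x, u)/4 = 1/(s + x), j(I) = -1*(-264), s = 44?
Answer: 614052610/193 ≈ 3.1816e+6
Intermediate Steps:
j(I) = 264
z(x, u) = 4/(44 + x)
(j(-66) - (-111584/z(61, -127) - 100575/2895)) - 1*(-252241) = (264 - (-111584/(4/(44 + 61)) - 100575/2895)) - 1*(-252241) = (264 - (-111584/(4/105) - 100575*1/2895)) + 252241 = (264 - (-111584/(4*(1/105)) - 6705/193)) + 252241 = (264 - (-111584/4/105 - 6705/193)) + 252241 = (264 - (-111584*105/4 - 6705/193)) + 252241 = (264 - (-2929080 - 6705/193)) + 252241 = (264 - 1*(-565319145/193)) + 252241 = (264 + 565319145/193) + 252241 = 565370097/193 + 252241 = 614052610/193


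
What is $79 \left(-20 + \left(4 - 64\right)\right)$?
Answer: $-6320$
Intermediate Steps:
$79 \left(-20 + \left(4 - 64\right)\right) = 79 \left(-20 - 60\right) = 79 \left(-80\right) = -6320$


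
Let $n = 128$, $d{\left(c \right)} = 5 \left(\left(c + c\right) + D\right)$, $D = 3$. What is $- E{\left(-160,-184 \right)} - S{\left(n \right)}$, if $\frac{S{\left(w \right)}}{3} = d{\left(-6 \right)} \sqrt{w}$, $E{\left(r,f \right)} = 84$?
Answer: $-84 + 1080 \sqrt{2} \approx 1443.4$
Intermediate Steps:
$d{\left(c \right)} = 15 + 10 c$ ($d{\left(c \right)} = 5 \left(\left(c + c\right) + 3\right) = 5 \left(2 c + 3\right) = 5 \left(3 + 2 c\right) = 15 + 10 c$)
$S{\left(w \right)} = - 135 \sqrt{w}$ ($S{\left(w \right)} = 3 \left(15 + 10 \left(-6\right)\right) \sqrt{w} = 3 \left(15 - 60\right) \sqrt{w} = 3 \left(- 45 \sqrt{w}\right) = - 135 \sqrt{w}$)
$- E{\left(-160,-184 \right)} - S{\left(n \right)} = \left(-1\right) 84 - - 135 \sqrt{128} = -84 - - 135 \cdot 8 \sqrt{2} = -84 - - 1080 \sqrt{2} = -84 + 1080 \sqrt{2}$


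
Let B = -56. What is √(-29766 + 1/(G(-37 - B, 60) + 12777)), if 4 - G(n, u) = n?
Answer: I*√538660893838/4254 ≈ 172.53*I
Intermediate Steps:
G(n, u) = 4 - n
√(-29766 + 1/(G(-37 - B, 60) + 12777)) = √(-29766 + 1/((4 - (-37 - 1*(-56))) + 12777)) = √(-29766 + 1/((4 - (-37 + 56)) + 12777)) = √(-29766 + 1/((4 - 1*19) + 12777)) = √(-29766 + 1/((4 - 19) + 12777)) = √(-29766 + 1/(-15 + 12777)) = √(-29766 + 1/12762) = √(-379873691/12762) = I*√538660893838/4254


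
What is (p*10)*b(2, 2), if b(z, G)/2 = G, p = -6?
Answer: -240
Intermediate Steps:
b(z, G) = 2*G
(p*10)*b(2, 2) = (-6*10)*(2*2) = -60*4 = -240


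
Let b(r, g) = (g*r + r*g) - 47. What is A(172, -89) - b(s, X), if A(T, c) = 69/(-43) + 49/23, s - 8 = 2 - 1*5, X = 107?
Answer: -1011227/989 ≈ -1022.5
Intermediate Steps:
s = 5 (s = 8 + (2 - 1*5) = 8 + (2 - 5) = 8 - 3 = 5)
b(r, g) = -47 + 2*g*r (b(r, g) = (g*r + g*r) - 47 = 2*g*r - 47 = -47 + 2*g*r)
A(T, c) = 520/989 (A(T, c) = 69*(-1/43) + 49*(1/23) = -69/43 + 49/23 = 520/989)
A(172, -89) - b(s, X) = 520/989 - (-47 + 2*107*5) = 520/989 - (-47 + 1070) = 520/989 - 1*1023 = 520/989 - 1023 = -1011227/989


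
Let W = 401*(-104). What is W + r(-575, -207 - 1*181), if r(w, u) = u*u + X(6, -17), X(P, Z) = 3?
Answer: 108843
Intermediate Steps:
W = -41704
r(w, u) = 3 + u**2 (r(w, u) = u*u + 3 = u**2 + 3 = 3 + u**2)
W + r(-575, -207 - 1*181) = -41704 + (3 + (-207 - 1*181)**2) = -41704 + (3 + (-207 - 181)**2) = -41704 + (3 + (-388)**2) = -41704 + (3 + 150544) = -41704 + 150547 = 108843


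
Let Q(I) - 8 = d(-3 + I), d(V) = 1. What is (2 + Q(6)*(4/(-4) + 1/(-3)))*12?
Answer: -120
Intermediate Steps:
Q(I) = 9 (Q(I) = 8 + 1 = 9)
(2 + Q(6)*(4/(-4) + 1/(-3)))*12 = (2 + 9*(4/(-4) + 1/(-3)))*12 = (2 + 9*(4*(-¼) + 1*(-⅓)))*12 = (2 + 9*(-1 - ⅓))*12 = (2 + 9*(-4/3))*12 = (2 - 12)*12 = -10*12 = -120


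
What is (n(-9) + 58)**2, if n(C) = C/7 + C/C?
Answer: 163216/49 ≈ 3330.9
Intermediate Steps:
n(C) = 1 + C/7 (n(C) = C*(1/7) + 1 = C/7 + 1 = 1 + C/7)
(n(-9) + 58)**2 = ((1 + (1/7)*(-9)) + 58)**2 = ((1 - 9/7) + 58)**2 = (-2/7 + 58)**2 = (404/7)**2 = 163216/49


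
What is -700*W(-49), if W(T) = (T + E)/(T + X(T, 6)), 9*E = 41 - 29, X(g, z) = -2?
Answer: -100100/153 ≈ -654.25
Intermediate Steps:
E = 4/3 (E = (41 - 29)/9 = (⅑)*12 = 4/3 ≈ 1.3333)
W(T) = (4/3 + T)/(-2 + T) (W(T) = (T + 4/3)/(T - 2) = (4/3 + T)/(-2 + T))
-700*W(-49) = -700*(4/3 - 49)/(-2 - 49) = -700*(-143)/((-51)*3) = -(-700)*(-143)/(51*3) = -700*143/153 = -100100/153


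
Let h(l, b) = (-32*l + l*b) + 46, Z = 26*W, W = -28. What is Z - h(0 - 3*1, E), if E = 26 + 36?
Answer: -684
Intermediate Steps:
Z = -728 (Z = 26*(-28) = -728)
E = 62
h(l, b) = 46 - 32*l + b*l (h(l, b) = (-32*l + b*l) + 46 = 46 - 32*l + b*l)
Z - h(0 - 3*1, E) = -728 - (46 - 32*(0 - 3*1) + 62*(0 - 3*1)) = -728 - (46 - 32*(0 - 3) + 62*(0 - 3)) = -728 - (46 - 32*(-3) + 62*(-3)) = -728 - (46 + 96 - 186) = -728 - 1*(-44) = -728 + 44 = -684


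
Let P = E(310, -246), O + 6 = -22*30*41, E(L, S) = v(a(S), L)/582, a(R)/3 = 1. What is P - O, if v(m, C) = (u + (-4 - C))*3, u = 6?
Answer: 2625248/97 ≈ 27064.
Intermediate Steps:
a(R) = 3 (a(R) = 3*1 = 3)
v(m, C) = 6 - 3*C (v(m, C) = (6 + (-4 - C))*3 = (2 - C)*3 = 6 - 3*C)
E(L, S) = 1/97 - L/194 (E(L, S) = (6 - 3*L)/582 = (6 - 3*L)*(1/582) = 1/97 - L/194)
O = -27066 (O = -6 - 22*30*41 = -6 - 660*41 = -6 - 27060 = -27066)
P = -154/97 (P = 1/97 - 1/194*310 = 1/97 - 155/97 = -154/97 ≈ -1.5876)
P - O = -154/97 - 1*(-27066) = -154/97 + 27066 = 2625248/97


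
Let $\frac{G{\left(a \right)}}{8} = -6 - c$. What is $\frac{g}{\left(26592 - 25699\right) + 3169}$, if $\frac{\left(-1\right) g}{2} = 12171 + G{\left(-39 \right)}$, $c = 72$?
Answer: $- \frac{3849}{677} \approx -5.6854$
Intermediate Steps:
$G{\left(a \right)} = -624$ ($G{\left(a \right)} = 8 \left(-6 - 72\right) = 8 \left(-78\right) = -624$)
$g = -23094$ ($g = - 2 \left(12171 - 624\right) = \left(-2\right) 11547 = -23094$)
$\frac{g}{\left(26592 - 25699\right) + 3169} = - \frac{23094}{\left(26592 - 25699\right) + 3169} = - \frac{23094}{893 + 3169} = - \frac{23094}{4062} = \left(-23094\right) \frac{1}{4062} = - \frac{3849}{677}$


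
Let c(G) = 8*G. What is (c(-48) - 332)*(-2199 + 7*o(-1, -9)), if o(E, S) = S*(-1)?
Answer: 1529376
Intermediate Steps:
o(E, S) = -S
(c(-48) - 332)*(-2199 + 7*o(-1, -9)) = (8*(-48) - 332)*(-2199 + 7*(-1*(-9))) = (-384 - 332)*(-2199 + 7*9) = -716*(-2199 + 63) = -716*(-2136) = 1529376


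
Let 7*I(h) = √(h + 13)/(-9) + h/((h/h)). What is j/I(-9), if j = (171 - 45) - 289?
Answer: 10269/83 ≈ 123.72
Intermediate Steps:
I(h) = -√(13 + h)/63 + h/7 (I(h) = (√(h + 13)/(-9) + h/((h/h)))/7 = (√(13 + h)*(-⅑) + h/1)/7 = (-√(13 + h)/9 + h*1)/7 = (-√(13 + h)/9 + h)/7 = (h - √(13 + h)/9)/7 = -√(13 + h)/63 + h/7)
j = -163 (j = 126 - 289 = -163)
j/I(-9) = -163/(-√(13 - 9)/63 + (⅐)*(-9)) = -163/(-√4/63 - 9/7) = -163/(-1/63*2 - 9/7) = -163/(-2/63 - 9/7) = -163/(-83/63) = -163*(-63/83) = 10269/83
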